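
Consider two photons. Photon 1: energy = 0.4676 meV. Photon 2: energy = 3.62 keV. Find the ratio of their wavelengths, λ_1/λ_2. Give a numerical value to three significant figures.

7.74e6

λ_1 = 0.002652 m (from energy = 0.4676 meV, via λ = hc/E).
λ_2 = 3.425e-10 m (from energy = 3.62 keV, via λ = hc/E).
Ratio = 0.002652 / 3.425e-10 = 7.74e6.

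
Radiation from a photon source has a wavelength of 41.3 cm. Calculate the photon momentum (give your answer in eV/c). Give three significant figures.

3.00 × 10^-6 eV/c

In SI units: λ = 41.3 cm = 0.413 m.
For a photon p = h/λ, so p = 1.604 × 10^-33 kg·m/s.
Converting to eV/c: p = 3.002 × 10^-6 eV/c ≈ 3.00 × 10^-6 eV/c.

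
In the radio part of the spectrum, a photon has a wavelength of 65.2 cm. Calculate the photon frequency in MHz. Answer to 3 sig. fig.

(c = 2.99792458 × 10^8 m/s.)
Convert to SI: λ = 65.2 cm = 0.652 m.
Since f = c/λ for a photon, f = 4.598 × 10^8 Hz.
Converting to MHz: f = 459.8 MHz ≈ 460 MHz.

460 MHz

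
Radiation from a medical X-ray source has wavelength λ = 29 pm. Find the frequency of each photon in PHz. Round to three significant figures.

Use c = 2.99792458e8 m/s.
Convert to SI: λ = 29 pm = 2.9e-11 m.
Since f = c/λ for a photon, f = 1.034e19 Hz.
Converting to PHz: f = 10340 PHz ≈ 1.03e4 PHz.

1.03e4 PHz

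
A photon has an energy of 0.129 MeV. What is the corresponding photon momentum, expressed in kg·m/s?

Use c = 2.99792458·10^8 m/s, 1 eV = 1.602176634·10^-19 J.
First convert: E = 0.129 MeV = 2.0668·10^-14 J.
Since p = E/c for a photon, p = 6.894·10^-23 kg·m/s.
So p ≈ 6.89·10^-23 kg·m/s.

6.89·10^-23 kg·m/s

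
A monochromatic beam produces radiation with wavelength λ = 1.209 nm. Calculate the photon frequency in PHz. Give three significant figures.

First convert: λ = 1.209 nm = 1.209 × 10^-9 m.
Apply f = c/λ: f = 2.480 × 10^17 Hz.
Converting to PHz: f = 248.0 PHz ≈ 248 PHz.

248 PHz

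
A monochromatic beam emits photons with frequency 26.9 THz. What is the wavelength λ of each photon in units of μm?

(c = 2.99792458e8 m/s.)
First convert: f = 26.9 THz = 2.69e13 Hz.
Apply λ = c/f: λ = 1.114e-5 m.
Converting to μm: λ = 11.14 μm ≈ 11.1 μm.

11.1 μm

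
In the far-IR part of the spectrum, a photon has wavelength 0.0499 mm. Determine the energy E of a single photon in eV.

0.0248 eV

In SI units: λ = 0.0499 mm = 4.99 × 10^-5 m.
The photon relation is E = hc/λ, giving E = 3.981 × 10^-21 J.
Converting to eV: E = 0.02485 eV ≈ 0.0248 eV.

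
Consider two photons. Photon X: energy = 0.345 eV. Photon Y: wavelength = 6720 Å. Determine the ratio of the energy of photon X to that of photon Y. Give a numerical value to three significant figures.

E_X = 5.528 × 10^-20 J (from energy = 0.345 eV, via E given directly).
E_Y = 2.956 × 10^-19 J (from wavelength = 6720 Å, via E = hc/λ).
Ratio = 5.528 × 10^-20 / 2.956 × 10^-19 = 0.187.

0.187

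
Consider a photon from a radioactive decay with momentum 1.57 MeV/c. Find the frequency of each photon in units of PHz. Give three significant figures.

3.80e5 PHz

(h = 6.62607015e-34 J·s, c = 2.99792458e8 m/s, 1 eV = 1.602176634e-19 J.)
In SI units: p = 1.57 MeV/c = 8.3905e-22 kg·m/s.
Apply f = pc/h: f = 3.796e20 Hz.
Converting to PHz: f = 379600 PHz ≈ 3.80e5 PHz.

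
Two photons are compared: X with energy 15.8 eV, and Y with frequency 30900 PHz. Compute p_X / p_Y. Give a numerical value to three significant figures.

1.24 × 10^-4

p_X = 8.444 × 10^-27 kg·m/s (from energy = 15.8 eV, via p = E/c).
p_Y = 6.830 × 10^-23 kg·m/s (from frequency = 30900 PHz, via p = hf/c).
Ratio = 8.444 × 10^-27 / 6.830 × 10^-23 = 1.24 × 10^-4.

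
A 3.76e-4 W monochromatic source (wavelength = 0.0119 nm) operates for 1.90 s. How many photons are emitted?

Total energy: E_total = P·t = 3.76e-4 × 1.90 = 7.144e-4 J.
Per-photon energy: E = 1.669e-14 J.
N = E_total / E_photon = 4.28e10.

4.28e10 photons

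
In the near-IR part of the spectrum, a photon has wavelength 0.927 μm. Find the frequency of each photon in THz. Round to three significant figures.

323 THz

(c = 2.99792458·10^8 m/s.)
In SI units: λ = 0.927 μm = 9.27·10^-7 m.
The photon relation is f = c/λ, giving f = 3.234·10^14 Hz.
Converting to THz: f = 323.4 THz ≈ 323 THz.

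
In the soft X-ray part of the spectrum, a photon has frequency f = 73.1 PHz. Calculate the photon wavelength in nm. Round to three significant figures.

Convert to SI: f = 73.1 PHz = 7.31 × 10^16 Hz.
Since λ = c/f for a photon, λ = 4.101 × 10^-9 m.
Converting to nm: λ = 4.101 nm ≈ 4.10 nm.

4.10 nm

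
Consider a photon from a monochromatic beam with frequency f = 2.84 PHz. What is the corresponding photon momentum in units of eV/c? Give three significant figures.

Convert to SI: f = 2.84 PHz = 2.84 × 10^15 Hz.
The photon relation is p = hf/c, giving p = 6.277 × 10^-27 kg·m/s.
Converting to eV/c: p = 11.75 eV/c ≈ 11.7 eV/c.

11.7 eV/c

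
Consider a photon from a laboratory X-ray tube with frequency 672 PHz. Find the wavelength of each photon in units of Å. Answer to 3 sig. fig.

4.46 Å

Take c = 2.99792458e8 m/s.
Convert to SI: f = 672 PHz = 6.72e17 Hz.
The photon relation is λ = c/f, giving λ = 4.461e-10 m.
Converting to Å: λ = 4.461 Å ≈ 4.46 Å.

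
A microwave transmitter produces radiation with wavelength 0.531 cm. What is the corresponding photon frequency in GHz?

(c = 2.99792458·10^8 m/s.)
Convert to SI: λ = 0.531 cm = 0.00531 m.
The photon relation is f = c/λ, giving f = 5.646·10^10 Hz.
Converting to GHz: f = 56.46 GHz ≈ 56.5 GHz.

56.5 GHz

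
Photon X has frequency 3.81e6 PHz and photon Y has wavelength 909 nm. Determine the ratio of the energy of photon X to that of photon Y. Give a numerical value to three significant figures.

E_X = 2.525e-12 J (from frequency = 3.81e6 PHz, via E = hf).
E_Y = 2.185e-19 J (from wavelength = 909 nm, via E = hc/λ).
Ratio = 2.525e-12 / 2.185e-19 = 1.16e7.

1.16e7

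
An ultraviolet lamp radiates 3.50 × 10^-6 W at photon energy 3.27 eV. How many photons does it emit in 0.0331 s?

2.21 × 10^11 photons

Total energy: E_total = P·t = 3.50 × 10^-6 × 0.0331 = 1.158 × 10^-7 J.
Per-photon energy: E = 5.239 × 10^-19 J.
N = E_total / E_photon = 2.21 × 10^11.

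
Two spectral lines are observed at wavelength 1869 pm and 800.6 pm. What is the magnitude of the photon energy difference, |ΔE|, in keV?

Using E = hc/λ: E₁ = 1.0628e-16 J, E₂ = 2.4812e-16 J.
|ΔE| = |1.0628e-16 − 2.4812e-16| = 1.42e-16 J = 0.885 keV.

0.885 keV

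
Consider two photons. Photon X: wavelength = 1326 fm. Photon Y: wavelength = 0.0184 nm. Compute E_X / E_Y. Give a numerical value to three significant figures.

E_X = 1.498 × 10^-13 J (from wavelength = 1326 fm, via E = hc/λ).
E_Y = 1.080 × 10^-14 J (from wavelength = 0.0184 nm, via E = hc/λ).
Ratio = 1.498 × 10^-13 / 1.080 × 10^-14 = 13.9.

13.9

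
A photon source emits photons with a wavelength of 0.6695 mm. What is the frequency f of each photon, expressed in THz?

Take c = 2.99792458 × 10^8 m/s.
In SI units: λ = 0.6695 mm = 6.695 × 10^-4 m.
Since f = c/λ for a photon, f = 4.478 × 10^11 Hz.
Converting to THz: f = 0.4478 THz ≈ 0.448 THz.

0.448 THz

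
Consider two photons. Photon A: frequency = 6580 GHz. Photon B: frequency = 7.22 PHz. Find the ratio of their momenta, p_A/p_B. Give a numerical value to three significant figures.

p_A = 1.454 × 10^-29 kg·m/s (from frequency = 6580 GHz, via p = hf/c).
p_B = 1.596 × 10^-26 kg·m/s (from frequency = 7.22 PHz, via p = hf/c).
Ratio = 1.454 × 10^-29 / 1.596 × 10^-26 = 9.11 × 10^-4.

9.11 × 10^-4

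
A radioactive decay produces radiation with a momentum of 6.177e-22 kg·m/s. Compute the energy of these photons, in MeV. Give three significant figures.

1.16 MeV

Take c = 2.99792458e8 m/s, 1 eV = 1.602176634e-19 J.
Since E = pc for a photon, E = 1.852e-13 J.
Converting to MeV: E = 1.156 MeV ≈ 1.16 MeV.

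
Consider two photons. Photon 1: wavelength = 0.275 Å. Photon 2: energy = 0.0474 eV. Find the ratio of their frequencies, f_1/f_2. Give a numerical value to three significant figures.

9.51e5

f_1 = 1.090e19 Hz (from wavelength = 0.275 Å, via f = c/λ).
f_2 = 1.146e13 Hz (from energy = 0.0474 eV, via f = E/h).
Ratio = 1.090e19 / 1.146e13 = 9.51e5.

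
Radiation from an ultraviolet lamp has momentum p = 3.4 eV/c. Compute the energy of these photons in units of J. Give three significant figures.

Use c = 2.99792458e8 m/s, 1 eV = 1.602176634e-19 J.
In SI units: p = 3.4 eV/c = 1.8171e-27 kg·m/s.
Apply E = pc: E = 5.447e-19 J.
So E ≈ 5.45e-19 J.

5.45e-19 J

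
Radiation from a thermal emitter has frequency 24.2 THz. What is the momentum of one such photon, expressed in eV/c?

0.100 eV/c

Take h = 6.62607015·10^-34 J·s, c = 2.99792458·10^8 m/s, 1 eV = 1.602176634·10^-19 J.
First convert: f = 24.2 THz = 2.42·10^13 Hz.
Since p = hf/c for a photon, p = 5.349·10^-29 kg·m/s.
Converting to eV/c: p = 0.1001 eV/c ≈ 0.100 eV/c.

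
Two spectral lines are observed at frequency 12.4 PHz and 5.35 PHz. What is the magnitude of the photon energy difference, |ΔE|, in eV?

29.2 eV

Using E = hf: E₁ = 8.216·10^-18 J, E₂ = 3.545·10^-18 J.
|ΔE| = |8.216·10^-18 − 3.545·10^-18| = 4.67·10^-18 J = 29.2 eV.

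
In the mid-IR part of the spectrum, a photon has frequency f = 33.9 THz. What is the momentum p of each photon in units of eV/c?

Take h = 6.62607015 × 10^-34 J·s, c = 2.99792458 × 10^8 m/s, 1 eV = 1.602176634 × 10^-19 J.
In SI units: f = 33.9 THz = 3.39 × 10^13 Hz.
The photon relation is p = hf/c, giving p = 7.493 × 10^-29 kg·m/s.
Converting to eV/c: p = 0.1402 eV/c ≈ 0.140 eV/c.

0.140 eV/c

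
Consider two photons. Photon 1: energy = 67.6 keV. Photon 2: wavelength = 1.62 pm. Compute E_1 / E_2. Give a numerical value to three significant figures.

E_1 = 1.083 × 10^-14 J (from energy = 67.6 keV, via E given directly).
E_2 = 1.226 × 10^-13 J (from wavelength = 1.62 pm, via E = hc/λ).
Ratio = 1.083 × 10^-14 / 1.226 × 10^-13 = 0.0883.

0.0883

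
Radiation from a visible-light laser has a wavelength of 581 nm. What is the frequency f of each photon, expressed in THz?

In SI units: λ = 581 nm = 5.81 × 10^-7 m.
The photon relation is f = c/λ, giving f = 5.160 × 10^14 Hz.
Converting to THz: f = 516.0 THz ≈ 516 THz.

516 THz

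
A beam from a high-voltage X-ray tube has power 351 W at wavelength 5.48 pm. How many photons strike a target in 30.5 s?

Total energy: E_total = P·t = 351 × 30.5 = 10710 J.
Per-photon energy: E = 3.625 × 10^-14 J.
N = E_total / E_photon = 2.95 × 10^17.

2.95 × 10^17 photons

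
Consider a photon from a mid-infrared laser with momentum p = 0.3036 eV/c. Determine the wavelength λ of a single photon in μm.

4.08 μm

Convert to SI: p = 0.3036 eV/c = 1.6225·10^-28 kg·m/s.
Since λ = h/p for a photon, λ = 4.084·10^-6 m.
Converting to μm: λ = 4.084 μm ≈ 4.08 μm.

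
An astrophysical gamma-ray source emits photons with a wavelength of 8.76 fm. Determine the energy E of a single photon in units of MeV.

First convert: λ = 8.76 fm = 8.76e-15 m.
For a photon E = hc/λ, so E = 2.268e-11 J.
Converting to MeV: E = 141.5 MeV ≈ 142 MeV.

142 MeV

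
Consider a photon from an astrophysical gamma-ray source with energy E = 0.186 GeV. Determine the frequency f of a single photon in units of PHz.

Use h = 6.62607015e-34 J·s, 1 eV = 1.602176634e-19 J.
First convert: E = 0.186 GeV = 2.9800e-11 J.
The photon relation is f = E/h, giving f = 4.497e22 Hz.
Converting to PHz: f = 4.497e7 PHz ≈ 4.50e7 PHz.

4.50e7 PHz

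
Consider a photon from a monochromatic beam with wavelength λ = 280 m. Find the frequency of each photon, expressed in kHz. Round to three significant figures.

1070 kHz

(c = 2.99792458·10^8 m/s.)
Apply f = c/λ: f = 1.071·10^6 Hz.
Converting to kHz: f = 1071 kHz ≈ 1070 kHz.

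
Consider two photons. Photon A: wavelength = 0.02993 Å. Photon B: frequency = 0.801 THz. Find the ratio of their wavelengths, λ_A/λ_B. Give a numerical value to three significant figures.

8.00e-9

λ_A = 2.993e-12 m (from wavelength = 0.02993 Å, via λ given directly).
λ_B = 3.743e-4 m (from frequency = 0.801 THz, via λ = c/f).
Ratio = 2.993e-12 / 3.743e-4 = 8.00e-9.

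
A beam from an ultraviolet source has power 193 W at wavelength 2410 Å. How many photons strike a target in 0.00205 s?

Total energy: E_total = P·t = 193 × 0.00205 = 0.3957 J.
Per-photon energy: E = 8.243 × 10^-19 J.
N = E_total / E_photon = 4.80 × 10^17.

4.80 × 10^17 photons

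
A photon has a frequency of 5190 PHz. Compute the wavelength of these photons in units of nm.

(c = 2.99792458 × 10^8 m/s.)
In SI units: f = 5190 PHz = 5.19 × 10^18 Hz.
For a photon λ = c/f, so λ = 5.776 × 10^-11 m.
Converting to nm: λ = 0.05776 nm ≈ 0.0578 nm.

0.0578 nm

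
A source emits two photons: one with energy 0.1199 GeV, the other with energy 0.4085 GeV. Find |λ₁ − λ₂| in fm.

7.31 fm

Using λ = hc/E: λ₁ = 1.0341 × 10^-14 m, λ₂ = 3.0351 × 10^-15 m.
|Δλ| = |1.0341 × 10^-14 − 3.0351 × 10^-15| = 7.31 × 10^-15 m = 7.31 fm.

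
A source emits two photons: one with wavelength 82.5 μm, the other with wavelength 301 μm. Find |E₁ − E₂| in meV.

Using E = hc/λ: E₁ = 2.408 × 10^-21 J, E₂ = 6.599 × 10^-22 J.
|ΔE| = |2.408 × 10^-21 − 6.599 × 10^-22| = 1.75 × 10^-21 J = 10.9 meV.

10.9 meV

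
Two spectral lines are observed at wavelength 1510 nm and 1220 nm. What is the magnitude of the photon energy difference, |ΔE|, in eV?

Using E = hc/λ: E₁ = 1.316 × 10^-19 J, E₂ = 1.628 × 10^-19 J.
|ΔE| = |1.316 × 10^-19 − 1.628 × 10^-19| = 3.13 × 10^-20 J = 0.195 eV.

0.195 eV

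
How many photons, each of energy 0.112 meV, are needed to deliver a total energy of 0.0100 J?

5.57·10^20 photons

Per-photon energy: E = 1.794·10^-23 J (from energy = 0.112 meV).
N = E_total / E_photon = 0.0100 J / 1.794·10^-23 J = 5.57·10^20.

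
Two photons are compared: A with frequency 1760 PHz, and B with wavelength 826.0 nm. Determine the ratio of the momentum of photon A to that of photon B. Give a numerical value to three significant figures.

4850

p_A = 3.890·10^-24 kg·m/s (from frequency = 1760 PHz, via p = hf/c).
p_B = 8.022·10^-28 kg·m/s (from wavelength = 826.0 nm, via p = h/λ).
Ratio = 3.890·10^-24 / 8.022·10^-28 = 4850.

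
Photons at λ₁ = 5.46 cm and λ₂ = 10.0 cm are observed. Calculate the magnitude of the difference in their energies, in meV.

Using E = hc/λ: E₁ = 3.638 × 10^-24 J, E₂ = 1.986 × 10^-24 J.
|ΔE| = |3.638 × 10^-24 − 1.986 × 10^-24| = 1.65 × 10^-24 J = 0.0103 meV.

0.0103 meV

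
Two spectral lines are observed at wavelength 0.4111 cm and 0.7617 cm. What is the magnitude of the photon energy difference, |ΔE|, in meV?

Using E = hc/λ: E₁ = 4.8320 × 10^-23 J, E₂ = 2.6079 × 10^-23 J.
|ΔE| = |4.8320 × 10^-23 − 2.6079 × 10^-23| = 2.22 × 10^-23 J = 0.139 meV.

0.139 meV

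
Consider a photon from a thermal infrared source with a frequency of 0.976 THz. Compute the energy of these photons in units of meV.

4.04 meV

Use h = 6.62607015e-34 J·s, 1 eV = 1.602176634e-19 J.
In SI units: f = 0.976 THz = 9.76e11 Hz.
Since E = hf for a photon, E = 6.467e-22 J.
Converting to meV: E = 4.036 meV ≈ 4.04 meV.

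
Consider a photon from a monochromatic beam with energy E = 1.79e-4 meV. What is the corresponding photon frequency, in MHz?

Take h = 6.62607015e-34 J·s, 1 eV = 1.602176634e-19 J.
First convert: E = 1.79e-4 meV = 2.8679e-26 J.
For a photon f = E/h, so f = 4.328e7 Hz.
Converting to MHz: f = 43.28 MHz ≈ 43.3 MHz.

43.3 MHz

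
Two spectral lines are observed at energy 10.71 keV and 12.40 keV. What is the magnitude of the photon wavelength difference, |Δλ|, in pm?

Using λ = hc/E: λ₁ = 1.1576e-10 m, λ₂ = 9.9987e-11 m.
|Δλ| = |1.1576e-10 − 9.9987e-11| = 1.58e-11 m = 15.8 pm.

15.8 pm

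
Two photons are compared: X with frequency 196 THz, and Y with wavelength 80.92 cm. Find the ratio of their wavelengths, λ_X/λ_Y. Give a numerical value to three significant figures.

λ_X = 1.530e-6 m (from frequency = 196 THz, via λ = c/f).
λ_Y = 0.8092 m (from wavelength = 80.92 cm, via λ given directly).
Ratio = 1.530e-6 / 0.8092 = 1.89e-6.

1.89e-6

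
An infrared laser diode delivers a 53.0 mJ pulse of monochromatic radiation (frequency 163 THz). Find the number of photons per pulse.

4.91·10^17 photons

Per-photon energy: E = 1.080·10^-19 J (from frequency = 163 THz).
N = E_total / E_photon = 0.0530 J / 1.080·10^-19 J = 4.91·10^17.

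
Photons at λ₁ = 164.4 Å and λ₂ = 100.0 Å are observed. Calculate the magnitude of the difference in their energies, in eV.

48.6 eV

Using E = hc/λ: E₁ = 1.2083 × 10^-17 J, E₂ = 1.9864 × 10^-17 J.
|ΔE| = |1.2083 × 10^-17 − 1.9864 × 10^-17| = 7.78 × 10^-18 J = 48.6 eV.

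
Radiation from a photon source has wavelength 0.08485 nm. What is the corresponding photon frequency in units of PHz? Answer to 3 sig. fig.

3530 PHz

Convert to SI: λ = 0.08485 nm = 8.485e-11 m.
The photon relation is f = c/λ, giving f = 3.533e18 Hz.
Converting to PHz: f = 3533 PHz ≈ 3530 PHz.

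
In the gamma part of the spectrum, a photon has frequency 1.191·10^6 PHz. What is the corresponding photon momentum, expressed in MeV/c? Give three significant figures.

Convert to SI: f = 1.191·10^6 PHz = 1.191·10^21 Hz.
Apply p = hf/c: p = 2.632·10^-21 kg·m/s.
Converting to MeV/c: p = 4.926 MeV/c ≈ 4.93 MeV/c.

4.93 MeV/c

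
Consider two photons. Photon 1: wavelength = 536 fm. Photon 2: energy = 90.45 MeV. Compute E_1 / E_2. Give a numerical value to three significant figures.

E_1 = 3.706·10^-13 J (from wavelength = 536 fm, via E = hc/λ).
E_2 = 1.449·10^-11 J (from energy = 90.45 MeV, via E given directly).
Ratio = 3.706·10^-13 / 1.449·10^-11 = 0.0256.

0.0256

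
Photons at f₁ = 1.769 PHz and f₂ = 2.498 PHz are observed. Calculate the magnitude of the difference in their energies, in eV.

3.01 eV

Using E = hf: E₁ = 1.1722e-18 J, E₂ = 1.6552e-18 J.
|ΔE| = |1.1722e-18 − 1.6552e-18| = 4.83e-19 J = 3.01 eV.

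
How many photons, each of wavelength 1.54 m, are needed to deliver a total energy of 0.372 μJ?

2.88·10^18 photons

Per-photon energy: E = 1.290·10^-25 J (from wavelength = 1.54 m).
N = E_total / E_photon = 3.72·10^-7 J / 1.290·10^-25 J = 2.88·10^18.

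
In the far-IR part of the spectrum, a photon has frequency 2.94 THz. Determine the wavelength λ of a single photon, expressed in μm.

First convert: f = 2.94 THz = 2.94 × 10^12 Hz.
Since λ = c/f for a photon, λ = 1.020 × 10^-4 m.
Converting to μm: λ = 102.0 μm ≈ 102 μm.

102 μm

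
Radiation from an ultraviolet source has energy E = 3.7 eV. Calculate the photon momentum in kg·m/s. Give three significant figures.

1.98 × 10^-27 kg·m/s

First convert: E = 3.7 eV = 5.9281 × 10^-19 J.
Since p = E/c for a photon, p = 1.977 × 10^-27 kg·m/s.
So p ≈ 1.98 × 10^-27 kg·m/s.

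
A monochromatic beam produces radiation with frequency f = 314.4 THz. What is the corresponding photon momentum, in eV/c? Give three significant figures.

First convert: f = 314.4 THz = 3.144e14 Hz.
The photon relation is p = hf/c, giving p = 6.949e-28 kg·m/s.
Converting to eV/c: p = 1.300 eV/c ≈ 1.30 eV/c.

1.30 eV/c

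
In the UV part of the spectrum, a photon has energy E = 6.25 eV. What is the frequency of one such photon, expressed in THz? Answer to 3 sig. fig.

(h = 6.62607015e-34 J·s, 1 eV = 1.602176634e-19 J.)
In SI units: E = 6.25 eV = 1.0014e-18 J.
For a photon f = E/h, so f = 1.511e15 Hz.
Converting to THz: f = 1511 THz ≈ 1510 THz.

1510 THz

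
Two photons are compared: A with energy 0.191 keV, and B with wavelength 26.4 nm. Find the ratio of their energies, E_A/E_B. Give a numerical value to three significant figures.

E_A = 3.060e-17 J (from energy = 0.191 keV, via E given directly).
E_B = 7.524e-18 J (from wavelength = 26.4 nm, via E = hc/λ).
Ratio = 3.060e-17 / 7.524e-18 = 4.07.

4.07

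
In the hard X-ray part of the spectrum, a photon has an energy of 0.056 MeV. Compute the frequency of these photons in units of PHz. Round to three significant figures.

Use h = 6.62607015 × 10^-34 J·s, 1 eV = 1.602176634 × 10^-19 J.
In SI units: E = 0.056 MeV = 8.9722 × 10^-15 J.
The photon relation is f = E/h, giving f = 1.354 × 10^19 Hz.
Converting to PHz: f = 13540 PHz ≈ 1.35 × 10^4 PHz.

1.35 × 10^4 PHz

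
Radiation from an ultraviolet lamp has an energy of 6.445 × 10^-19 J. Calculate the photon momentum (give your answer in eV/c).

4.02 eV/c

For a photon p = E/c, so p = 2.150 × 10^-27 kg·m/s.
Converting to eV/c: p = 4.023 eV/c ≈ 4.02 eV/c.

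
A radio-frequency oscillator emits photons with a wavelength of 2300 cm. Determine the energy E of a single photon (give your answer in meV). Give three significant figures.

In SI units: λ = 2300 cm = 23 m.
The photon relation is E = hc/λ, giving E = 8.637 × 10^-27 J.
Converting to meV: E = 5.391 × 10^-5 meV ≈ 5.39 × 10^-5 meV.

5.39 × 10^-5 meV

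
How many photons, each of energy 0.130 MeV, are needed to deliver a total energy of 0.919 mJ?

Per-photon energy: E = 2.083e-14 J (from energy = 0.130 MeV).
N = E_total / E_photon = 9.19e-4 J / 2.083e-14 J = 4.41e10.

4.41e10 photons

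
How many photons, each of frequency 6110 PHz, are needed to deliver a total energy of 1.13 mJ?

2.79 × 10^11 photons

Per-photon energy: E = 4.049 × 10^-15 J (from frequency = 6110 PHz).
N = E_total / E_photon = 0.00113 J / 4.049 × 10^-15 J = 2.79 × 10^11.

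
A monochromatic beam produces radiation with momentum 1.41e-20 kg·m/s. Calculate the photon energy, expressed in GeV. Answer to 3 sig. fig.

0.0264 GeV

Since E = pc for a photon, E = 4.227e-12 J.
Converting to GeV: E = 0.02638 GeV ≈ 0.0264 GeV.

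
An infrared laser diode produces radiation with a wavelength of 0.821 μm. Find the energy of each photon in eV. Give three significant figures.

In SI units: λ = 0.821 μm = 8.21e-7 m.
Apply E = hc/λ: E = 2.420e-19 J.
Converting to eV: E = 1.510 eV ≈ 1.51 eV.

1.51 eV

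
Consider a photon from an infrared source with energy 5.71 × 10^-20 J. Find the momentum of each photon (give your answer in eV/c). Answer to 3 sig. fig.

(c = 2.99792458 × 10^8 m/s, 1 eV = 1.602176634 × 10^-19 J.)
Apply p = E/c: p = 1.905 × 10^-28 kg·m/s.
Converting to eV/c: p = 0.3564 eV/c ≈ 0.356 eV/c.

0.356 eV/c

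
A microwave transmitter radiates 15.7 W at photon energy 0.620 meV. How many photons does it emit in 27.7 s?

4.38e24 photons

Total energy: E_total = P·t = 15.7 × 27.7 = 434.9 J.
Per-photon energy: E = 9.933e-23 J.
N = E_total / E_photon = 4.38e24.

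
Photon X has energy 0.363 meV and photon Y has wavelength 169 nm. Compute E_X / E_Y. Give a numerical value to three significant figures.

E_X = 5.816 × 10^-23 J (from energy = 0.363 meV, via E given directly).
E_Y = 1.175 × 10^-18 J (from wavelength = 169 nm, via E = hc/λ).
Ratio = 5.816 × 10^-23 / 1.175 × 10^-18 = 4.95 × 10^-5.

4.95 × 10^-5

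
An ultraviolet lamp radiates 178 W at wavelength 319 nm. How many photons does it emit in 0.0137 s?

3.92 × 10^18 photons

Total energy: E_total = P·t = 178 × 0.0137 = 2.439 J.
Per-photon energy: E = 6.227 × 10^-19 J.
N = E_total / E_photon = 3.92 × 10^18.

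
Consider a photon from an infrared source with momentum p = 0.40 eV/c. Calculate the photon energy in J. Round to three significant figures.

6.41·10^-20 J

Convert to SI: p = 0.40 eV/c = 2.1377·10^-28 kg·m/s.
Apply E = pc: E = 6.409·10^-20 J.
So E ≈ 6.41·10^-20 J.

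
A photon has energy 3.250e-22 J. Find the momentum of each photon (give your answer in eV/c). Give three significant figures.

(c = 2.99792458e8 m/s, 1 eV = 1.602176634e-19 J.)
Since p = E/c for a photon, p = 1.084e-30 kg·m/s.
Converting to eV/c: p = 0.002028 eV/c ≈ 2.03e-3 eV/c.

2.03e-3 eV/c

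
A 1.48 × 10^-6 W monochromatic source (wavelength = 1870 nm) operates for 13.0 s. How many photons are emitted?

1.81 × 10^14 photons

Total energy: E_total = P·t = 1.48 × 10^-6 × 13.0 = 1.924 × 10^-5 J.
Per-photon energy: E = 1.062 × 10^-19 J.
N = E_total / E_photon = 1.81 × 10^14.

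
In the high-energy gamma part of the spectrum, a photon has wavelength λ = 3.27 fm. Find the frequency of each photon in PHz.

(c = 2.99792458 × 10^8 m/s.)
Convert to SI: λ = 3.27 fm = 3.27 × 10^-15 m.
The photon relation is f = c/λ, giving f = 9.168 × 10^22 Hz.
Converting to PHz: f = 9.168 × 10^7 PHz ≈ 9.17 × 10^7 PHz.

9.17 × 10^7 PHz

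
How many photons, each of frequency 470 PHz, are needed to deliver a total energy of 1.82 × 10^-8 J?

Per-photon energy: E = 3.114 × 10^-16 J (from frequency = 470 PHz).
N = E_total / E_photon = 1.82 × 10^-8 J / 3.114 × 10^-16 J = 5.84 × 10^7.

5.84 × 10^7 photons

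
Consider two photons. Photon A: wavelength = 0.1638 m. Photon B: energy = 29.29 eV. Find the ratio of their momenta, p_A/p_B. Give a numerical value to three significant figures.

2.58e-7

p_A = 4.045e-33 kg·m/s (from wavelength = 0.1638 m, via p = h/λ).
p_B = 1.565e-26 kg·m/s (from energy = 29.29 eV, via p = E/c).
Ratio = 4.045e-33 / 1.565e-26 = 2.58e-7.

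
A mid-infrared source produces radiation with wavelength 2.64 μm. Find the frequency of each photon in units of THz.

114 THz

Take c = 2.99792458e8 m/s.
First convert: λ = 2.64 μm = 2.64e-6 m.
For a photon f = c/λ, so f = 1.136e14 Hz.
Converting to THz: f = 113.6 THz ≈ 114 THz.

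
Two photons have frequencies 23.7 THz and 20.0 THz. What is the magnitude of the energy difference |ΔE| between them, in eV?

Using E = hf: E₁ = 1.570e-20 J, E₂ = 1.325e-20 J.
|ΔE| = |1.570e-20 − 1.325e-20| = 2.45e-21 J = 0.0153 eV.

0.0153 eV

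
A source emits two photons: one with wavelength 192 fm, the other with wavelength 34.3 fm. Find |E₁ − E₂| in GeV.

0.0297 GeV

Using E = hc/λ: E₁ = 1.035 × 10^-12 J, E₂ = 5.791 × 10^-12 J.
|ΔE| = |1.035 × 10^-12 − 5.791 × 10^-12| = 4.76 × 10^-12 J = 0.0297 GeV.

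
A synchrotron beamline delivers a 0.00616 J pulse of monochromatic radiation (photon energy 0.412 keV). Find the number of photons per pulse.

Per-photon energy: E = 6.601e-17 J (from energy = 0.412 keV).
N = E_total / E_photon = 0.00616 J / 6.601e-17 J = 9.33e13.

9.33e13 photons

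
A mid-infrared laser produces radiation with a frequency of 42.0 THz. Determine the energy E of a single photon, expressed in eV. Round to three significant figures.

Use h = 6.62607015 × 10^-34 J·s, 1 eV = 1.602176634 × 10^-19 J.
In SI units: f = 42.0 THz = 4.20 × 10^13 Hz.
Apply E = hf: E = 2.783 × 10^-20 J.
Converting to eV: E = 0.1737 eV ≈ 0.174 eV.

0.174 eV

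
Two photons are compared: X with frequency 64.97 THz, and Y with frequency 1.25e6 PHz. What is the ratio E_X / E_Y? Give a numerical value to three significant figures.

E_X = 4.305e-20 J (from frequency = 64.97 THz, via E = hf).
E_Y = 8.283e-13 J (from frequency = 1.25e6 PHz, via E = hf).
Ratio = 4.305e-20 / 8.283e-13 = 5.20e-8.

5.20e-8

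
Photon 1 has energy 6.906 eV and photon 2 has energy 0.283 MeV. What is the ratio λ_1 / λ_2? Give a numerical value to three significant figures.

λ_1 = 1.795 × 10^-7 m (from energy = 6.906 eV, via λ = hc/E).
λ_2 = 4.381 × 10^-12 m (from energy = 0.283 MeV, via λ = hc/E).
Ratio = 1.795 × 10^-7 / 4.381 × 10^-12 = 4.10 × 10^4.

4.10 × 10^4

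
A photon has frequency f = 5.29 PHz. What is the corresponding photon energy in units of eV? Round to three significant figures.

21.9 eV

Convert to SI: f = 5.29 PHz = 5.29·10^15 Hz.
Since E = hf for a photon, E = 3.505·10^-18 J.
Converting to eV: E = 21.88 eV ≈ 21.9 eV.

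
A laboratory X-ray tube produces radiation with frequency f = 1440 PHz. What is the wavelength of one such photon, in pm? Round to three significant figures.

First convert: f = 1440 PHz = 1.44·10^18 Hz.
The photon relation is λ = c/f, giving λ = 2.082·10^-10 m.
Converting to pm: λ = 208.2 pm ≈ 208 pm.

208 pm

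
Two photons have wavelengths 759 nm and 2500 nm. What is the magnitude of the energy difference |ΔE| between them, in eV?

1.14 eV

Using E = hc/λ: E₁ = 2.617e-19 J, E₂ = 7.946e-20 J.
|ΔE| = |2.617e-19 − 7.946e-20| = 1.82e-19 J = 1.14 eV.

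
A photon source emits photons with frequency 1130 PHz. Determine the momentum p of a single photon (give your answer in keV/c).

First convert: f = 1130 PHz = 1.13e18 Hz.
The photon relation is p = hf/c, giving p = 2.498e-24 kg·m/s.
Converting to keV/c: p = 4.673 keV/c ≈ 4.67 keV/c.

4.67 keV/c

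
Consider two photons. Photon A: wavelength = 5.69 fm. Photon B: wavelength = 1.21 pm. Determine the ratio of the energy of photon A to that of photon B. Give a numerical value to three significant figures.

E_A = 3.491·10^-11 J (from wavelength = 5.69 fm, via E = hc/λ).
E_B = 1.642·10^-13 J (from wavelength = 1.21 pm, via E = hc/λ).
Ratio = 3.491·10^-11 / 1.642·10^-13 = 213.

213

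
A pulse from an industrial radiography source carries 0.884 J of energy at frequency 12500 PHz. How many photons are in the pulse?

1.07e14 photons

Per-photon energy: E = 8.283e-15 J (from frequency = 12500 PHz).
N = E_total / E_photon = 0.884 J / 8.283e-15 J = 1.07e14.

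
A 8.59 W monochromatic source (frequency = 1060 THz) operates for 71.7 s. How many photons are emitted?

8.77 × 10^20 photons

Total energy: E_total = P·t = 8.59 × 71.7 = 615.9 J.
Per-photon energy: E = 7.024 × 10^-19 J.
N = E_total / E_photon = 8.77 × 10^20.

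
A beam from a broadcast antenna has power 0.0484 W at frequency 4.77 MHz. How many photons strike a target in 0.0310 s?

4.75 × 10^23 photons

Total energy: E_total = P·t = 0.0484 × 0.0310 = 0.001500 J.
Per-photon energy: E = 3.161 × 10^-27 J.
N = E_total / E_photon = 4.75 × 10^23.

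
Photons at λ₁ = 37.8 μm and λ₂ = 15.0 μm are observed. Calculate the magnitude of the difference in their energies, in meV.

Using E = hc/λ: E₁ = 5.255 × 10^-21 J, E₂ = 1.324 × 10^-20 J.
|ΔE| = |5.255 × 10^-21 − 1.324 × 10^-20| = 7.99 × 10^-21 J = 49.9 meV.

49.9 meV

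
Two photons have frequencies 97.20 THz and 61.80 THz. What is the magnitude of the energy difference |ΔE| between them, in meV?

Using E = hf: E₁ = 6.4405e-20 J, E₂ = 4.0949e-20 J.
|ΔE| = |6.4405e-20 − 4.0949e-20| = 2.35e-20 J = 146 meV.

146 meV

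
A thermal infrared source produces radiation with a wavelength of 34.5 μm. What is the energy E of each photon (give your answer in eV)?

0.0359 eV

Take h = 6.62607015 × 10^-34 J·s, c = 2.99792458 × 10^8 m/s, 1 eV = 1.602176634 × 10^-19 J.
Convert to SI: λ = 34.5 μm = 3.45 × 10^-5 m.
The photon relation is E = hc/λ, giving E = 5.758 × 10^-21 J.
Converting to eV: E = 0.03594 eV ≈ 0.0359 eV.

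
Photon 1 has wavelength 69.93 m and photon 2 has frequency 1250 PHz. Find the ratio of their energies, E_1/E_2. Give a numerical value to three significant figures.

3.43 × 10^-12

E_1 = 2.841 × 10^-27 J (from wavelength = 69.93 m, via E = hc/λ).
E_2 = 8.283 × 10^-16 J (from frequency = 1250 PHz, via E = hf).
Ratio = 2.841 × 10^-27 / 8.283 × 10^-16 = 3.43 × 10^-12.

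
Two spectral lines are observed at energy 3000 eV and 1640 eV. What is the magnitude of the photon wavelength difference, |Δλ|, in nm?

0.343 nm

Using λ = hc/E: λ₁ = 4.133e-10 m, λ₂ = 7.560e-10 m.
|Δλ| = |4.133e-10 − 7.560e-10| = 3.43e-10 m = 0.343 nm.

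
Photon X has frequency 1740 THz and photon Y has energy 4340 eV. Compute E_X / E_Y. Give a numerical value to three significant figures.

E_X = 1.153 × 10^-18 J (from frequency = 1740 THz, via E = hf).
E_Y = 6.953 × 10^-16 J (from energy = 4340 eV, via E given directly).
Ratio = 1.153 × 10^-18 / 6.953 × 10^-16 = 1.66 × 10^-3.

1.66 × 10^-3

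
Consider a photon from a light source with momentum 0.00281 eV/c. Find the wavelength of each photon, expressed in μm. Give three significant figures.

441 μm

First convert: p = 0.00281 eV/c = 1.5017 × 10^-30 kg·m/s.
The photon relation is λ = h/p, giving λ = 4.412 × 10^-4 m.
Converting to μm: λ = 441.2 μm ≈ 441 μm.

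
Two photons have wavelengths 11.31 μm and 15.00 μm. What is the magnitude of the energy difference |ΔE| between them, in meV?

Using E = hc/λ: E₁ = 1.7564e-20 J, E₂ = 1.3243e-20 J.
|ΔE| = |1.7564e-20 − 1.3243e-20| = 4.32e-21 J = 27.0 meV.

27.0 meV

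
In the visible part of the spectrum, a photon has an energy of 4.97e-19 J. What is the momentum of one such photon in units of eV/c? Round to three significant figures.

3.10 eV/c

The photon relation is p = E/c, giving p = 1.658e-27 kg·m/s.
Converting to eV/c: p = 3.102 eV/c ≈ 3.10 eV/c.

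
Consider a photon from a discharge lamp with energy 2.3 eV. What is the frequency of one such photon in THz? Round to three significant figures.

(h = 6.62607015e-34 J·s, 1 eV = 1.602176634e-19 J.)
Convert to SI: E = 2.3 eV = 3.6850e-19 J.
Apply f = E/h: f = 5.561e14 Hz.
Converting to THz: f = 556.1 THz ≈ 556 THz.

556 THz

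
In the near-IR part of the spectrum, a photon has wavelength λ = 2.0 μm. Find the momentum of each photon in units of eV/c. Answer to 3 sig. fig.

First convert: λ = 2.0 μm = 2.0·10^-6 m.
The photon relation is p = h/λ, giving p = 3.313·10^-28 kg·m/s.
Converting to eV/c: p = 0.6199 eV/c ≈ 0.620 eV/c.

0.620 eV/c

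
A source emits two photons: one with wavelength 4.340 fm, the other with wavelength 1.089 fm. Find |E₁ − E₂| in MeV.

Using E = hc/λ: E₁ = 4.5771e-11 J, E₂ = 1.8241e-10 J.
|ΔE| = |4.5771e-11 − 1.8241e-10| = 1.37e-10 J = 853 MeV.

853 MeV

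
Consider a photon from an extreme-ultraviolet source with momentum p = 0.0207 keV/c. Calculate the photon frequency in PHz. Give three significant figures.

Use h = 6.62607015e-34 J·s, c = 2.99792458e8 m/s, 1 eV = 1.602176634e-19 J.
Convert to SI: p = 0.0207 keV/c = 1.1063e-26 kg·m/s.
The photon relation is f = pc/h, giving f = 5.005e15 Hz.
Converting to PHz: f = 5.005 PHz ≈ 5.01 PHz.

5.01 PHz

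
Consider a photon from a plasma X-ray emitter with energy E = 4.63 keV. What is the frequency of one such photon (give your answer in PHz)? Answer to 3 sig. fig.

(h = 6.62607015·10^-34 J·s, 1 eV = 1.602176634·10^-19 J.)
First convert: E = 4.63 keV = 7.4181·10^-16 J.
For a photon f = E/h, so f = 1.120·10^18 Hz.
Converting to PHz: f = 1120 PHz ≈ 1120 PHz.

1120 PHz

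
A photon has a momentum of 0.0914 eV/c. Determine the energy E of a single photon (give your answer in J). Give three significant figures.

1.46e-20 J

First convert: p = 0.0914 eV/c = 4.8847e-29 kg·m/s.
For a photon E = pc, so E = 1.464e-20 J.
So E ≈ 1.46e-20 J.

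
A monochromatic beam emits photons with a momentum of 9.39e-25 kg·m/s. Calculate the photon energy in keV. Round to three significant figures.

Since E = pc for a photon, E = 2.815e-16 J.
Converting to keV: E = 1.757 keV ≈ 1.76 keV.

1.76 keV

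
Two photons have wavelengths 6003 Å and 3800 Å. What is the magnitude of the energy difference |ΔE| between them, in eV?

Using E = hc/λ: E₁ = 3.3091 × 10^-19 J, E₂ = 5.2275 × 10^-19 J.
|ΔE| = |3.3091 × 10^-19 − 5.2275 × 10^-19| = 1.92 × 10^-19 J = 1.20 eV.

1.20 eV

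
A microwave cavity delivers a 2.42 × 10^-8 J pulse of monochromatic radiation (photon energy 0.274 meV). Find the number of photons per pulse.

Per-photon energy: E = 4.390 × 10^-23 J (from energy = 0.274 meV).
N = E_total / E_photon = 2.42 × 10^-8 J / 4.390 × 10^-23 J = 5.51 × 10^14.

5.51 × 10^14 photons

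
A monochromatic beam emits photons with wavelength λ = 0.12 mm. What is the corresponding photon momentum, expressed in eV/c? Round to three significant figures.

0.0103 eV/c

(h = 6.62607015 × 10^-34 J·s, c = 2.99792458 × 10^8 m/s, 1 eV = 1.602176634 × 10^-19 J.)
Convert to SI: λ = 0.12 mm = 1.2 × 10^-4 m.
For a photon p = h/λ, so p = 5.522 × 10^-30 kg·m/s.
Converting to eV/c: p = 0.01033 eV/c ≈ 0.0103 eV/c.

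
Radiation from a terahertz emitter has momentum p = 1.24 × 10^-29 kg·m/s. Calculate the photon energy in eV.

0.0232 eV

Use c = 2.99792458 × 10^8 m/s, 1 eV = 1.602176634 × 10^-19 J.
Apply E = pc: E = 3.717 × 10^-21 J.
Converting to eV: E = 0.02320 eV ≈ 0.0232 eV.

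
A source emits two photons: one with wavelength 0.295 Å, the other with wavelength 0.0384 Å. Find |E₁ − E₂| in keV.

Using E = hc/λ: E₁ = 6.734 × 10^-15 J, E₂ = 5.173 × 10^-14 J.
|ΔE| = |6.734 × 10^-15 − 5.173 × 10^-14| = 4.50 × 10^-14 J = 281 keV.

281 keV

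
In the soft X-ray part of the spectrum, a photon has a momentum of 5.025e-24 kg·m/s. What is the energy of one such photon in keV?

Take c = 2.99792458e8 m/s, 1 eV = 1.602176634e-19 J.
Since E = pc for a photon, E = 1.506e-15 J.
Converting to keV: E = 9.403 keV ≈ 9.40 keV.

9.40 keV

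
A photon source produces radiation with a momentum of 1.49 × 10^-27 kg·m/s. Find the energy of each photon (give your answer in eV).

(c = 2.99792458 × 10^8 m/s, 1 eV = 1.602176634 × 10^-19 J.)
The photon relation is E = pc, giving E = 4.467 × 10^-19 J.
Converting to eV: E = 2.788 eV ≈ 2.79 eV.

2.79 eV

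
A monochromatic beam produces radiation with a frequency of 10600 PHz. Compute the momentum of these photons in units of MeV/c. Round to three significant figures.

(h = 6.62607015 × 10^-34 J·s, c = 2.99792458 × 10^8 m/s, 1 eV = 1.602176634 × 10^-19 J.)
In SI units: f = 10600 PHz = 1.06 × 10^19 Hz.
For a photon p = hf/c, so p = 2.343 × 10^-23 kg·m/s.
Converting to MeV/c: p = 0.04384 MeV/c ≈ 0.0438 MeV/c.

0.0438 MeV/c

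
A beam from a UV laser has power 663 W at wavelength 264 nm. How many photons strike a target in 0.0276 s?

2.43e19 photons

Total energy: E_total = P·t = 663 × 0.0276 = 18.30 J.
Per-photon energy: E = 7.524e-19 J.
N = E_total / E_photon = 2.43e19.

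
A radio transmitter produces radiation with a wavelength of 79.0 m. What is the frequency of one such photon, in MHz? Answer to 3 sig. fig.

3.79 MHz

The photon relation is f = c/λ, giving f = 3.795e6 Hz.
Converting to MHz: f = 3.795 MHz ≈ 3.79 MHz.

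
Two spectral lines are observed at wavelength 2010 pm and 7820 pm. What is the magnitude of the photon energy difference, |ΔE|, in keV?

0.458 keV

Using E = hc/λ: E₁ = 9.883e-17 J, E₂ = 2.540e-17 J.
|ΔE| = |9.883e-17 − 2.540e-17| = 7.34e-17 J = 0.458 keV.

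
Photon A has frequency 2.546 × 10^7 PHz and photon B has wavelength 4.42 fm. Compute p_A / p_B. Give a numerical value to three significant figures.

p_A = 5.627 × 10^-20 kg·m/s (from frequency = 2.546 × 10^7 PHz, via p = hf/c).
p_B = 1.499 × 10^-19 kg·m/s (from wavelength = 4.42 fm, via p = h/λ).
Ratio = 5.627 × 10^-20 / 1.499 × 10^-19 = 0.375.

0.375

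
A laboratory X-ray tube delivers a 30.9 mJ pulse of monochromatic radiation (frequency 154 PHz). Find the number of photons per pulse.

Per-photon energy: E = 1.020e-16 J (from frequency = 154 PHz).
N = E_total / E_photon = 0.0309 J / 1.020e-16 J = 3.03e14.

3.03e14 photons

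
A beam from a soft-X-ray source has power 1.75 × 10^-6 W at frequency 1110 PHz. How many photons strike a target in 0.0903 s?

Total energy: E_total = P·t = 1.75 × 10^-6 × 0.0903 = 1.580 × 10^-7 J.
Per-photon energy: E = 7.355 × 10^-16 J.
N = E_total / E_photon = 2.15 × 10^8.

2.15 × 10^8 photons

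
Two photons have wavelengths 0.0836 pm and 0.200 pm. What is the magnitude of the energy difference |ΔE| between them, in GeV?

8.63e-3 GeV

Using E = hc/λ: E₁ = 2.376e-12 J, E₂ = 9.932e-13 J.
|ΔE| = |2.376e-12 − 9.932e-13| = 1.38e-12 J = 8.63e-3 GeV.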